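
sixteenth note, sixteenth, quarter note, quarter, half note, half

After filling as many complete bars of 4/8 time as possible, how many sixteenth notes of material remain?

2

One bar of 4/8 = 8 sixteenth notes.
Express everything in sixteenth notes: sixteenth note = 1; sixteenth = 1; quarter note = 4; quarter = 4; half note = 8; half = 8.
Sum: 1 + 1 + 4 + 4 + 8 + 8 = 26.
26 ÷ 8 = 3 complete bars with 2 sixteenth notes remaining.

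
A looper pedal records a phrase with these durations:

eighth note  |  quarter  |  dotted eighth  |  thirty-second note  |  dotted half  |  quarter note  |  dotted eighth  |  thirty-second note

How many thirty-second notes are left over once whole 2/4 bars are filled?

One bar of 2/4 = 16 thirty-second notes.
Each duration in thirty-second notes: eighth note = 4; quarter = 8; dotted eighth = 6; thirty-second note = 1; dotted half = 24; quarter note = 8; dotted eighth = 6; thirty-second note = 1.
Adding: 4 + 8 + 6 + 1 + 24 + 8 + 6 + 1 = 58.
58 ÷ 16 = 3 complete bars with 10 thirty-second notes remaining.

10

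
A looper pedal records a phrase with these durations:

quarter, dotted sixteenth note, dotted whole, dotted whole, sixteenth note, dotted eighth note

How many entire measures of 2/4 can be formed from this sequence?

One bar of 2/4 = 16 thirty-second notes.
Convert each value to thirty-second notes: quarter = 8; dotted sixteenth note = 3; dotted whole = 48; dotted whole = 48; sixteenth note = 2; dotted eighth note = 6.
Sum: 8 + 3 + 48 + 48 + 2 + 6 = 115.
115 ÷ 16 = 7 complete bars with 3 left over.

7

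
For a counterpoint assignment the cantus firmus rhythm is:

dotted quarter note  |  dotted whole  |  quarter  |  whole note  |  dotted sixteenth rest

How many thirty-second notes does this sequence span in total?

Convert each value to thirty-second notes: dotted quarter note = 12; dotted whole = 48; quarter = 8; whole note = 32; dotted sixteenth rest = 3.
Sum: 12 + 48 + 8 + 32 + 3 = 103 thirty-second notes.

103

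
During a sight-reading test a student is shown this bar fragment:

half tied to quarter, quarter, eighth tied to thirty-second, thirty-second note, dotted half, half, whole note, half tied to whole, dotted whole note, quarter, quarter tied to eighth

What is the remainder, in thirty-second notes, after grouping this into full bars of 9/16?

10

One bar of 9/16 = 18 thirty-second notes.
Express everything in thirty-second notes: half tied to quarter (half + quarter) = 24; quarter = 8; eighth tied to thirty-second (eighth + thirty-second) = 5; thirty-second note = 1; dotted half = 24; half = 16; whole note = 32; half tied to whole (half + whole) = 48; dotted whole note = 48; quarter = 8; quarter tied to eighth (quarter + eighth) = 12.
Altogether 24 + 8 + 5 + 1 + 24 + 16 + 32 + 48 + 48 + 8 + 12 = 226.
226 ÷ 18 = 12 complete bars with 10 thirty-second notes remaining.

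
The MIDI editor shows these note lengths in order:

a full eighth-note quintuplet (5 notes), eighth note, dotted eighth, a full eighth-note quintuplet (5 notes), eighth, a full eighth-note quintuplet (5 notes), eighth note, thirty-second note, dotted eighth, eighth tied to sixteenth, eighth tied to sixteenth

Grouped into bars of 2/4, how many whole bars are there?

5

One bar of 2/4 = 16 thirty-second notes.
Express everything in thirty-second notes: a full eighth-note quintuplet (5 notes) (five quintuplet eighths span one half) = 16; eighth note = 4; dotted eighth = 6; a full eighth-note quintuplet (5 notes) (five quintuplet eighths span one half) = 16; eighth = 4; a full eighth-note quintuplet (5 notes) (five quintuplet eighths span one half) = 16; eighth note = 4; thirty-second note = 1; dotted eighth = 6; eighth tied to sixteenth (eighth + sixteenth) = 6; eighth tied to sixteenth (eighth + sixteenth) = 6.
Sum: 16 + 4 + 6 + 16 + 4 + 16 + 4 + 1 + 6 + 6 + 6 = 85.
85 ÷ 16 = 5 complete bars with 5 left over.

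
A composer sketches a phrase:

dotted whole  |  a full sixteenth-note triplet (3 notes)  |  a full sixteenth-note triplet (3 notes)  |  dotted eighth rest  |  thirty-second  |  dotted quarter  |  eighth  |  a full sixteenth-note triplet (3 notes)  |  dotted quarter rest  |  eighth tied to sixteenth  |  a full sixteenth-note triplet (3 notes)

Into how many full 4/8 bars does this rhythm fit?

6

One bar of 4/8 = 16 thirty-second notes.
Each duration in thirty-second notes: dotted whole = 48; a full sixteenth-note triplet (3 notes) (three triplet sixteenths span one eighth) = 4; a full sixteenth-note triplet (3 notes) (three triplet sixteenths span one eighth) = 4; dotted eighth rest = 6; thirty-second = 1; dotted quarter = 12; eighth = 4; a full sixteenth-note triplet (3 notes) (three triplet sixteenths span one eighth) = 4; dotted quarter rest = 12; eighth tied to sixteenth (eighth + sixteenth) = 6; a full sixteenth-note triplet (3 notes) (three triplet sixteenths span one eighth) = 4.
Total: 48 + 4 + 4 + 6 + 1 + 12 + 4 + 4 + 12 + 6 + 4 = 105.
105 ÷ 16 = 6 complete bars with 9 left over.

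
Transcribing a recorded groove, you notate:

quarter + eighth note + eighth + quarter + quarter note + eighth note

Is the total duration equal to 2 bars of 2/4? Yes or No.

No

One bar of 2/4 = 4 eighth notes, so 2 bars = 8.
Express everything in eighth notes: quarter = 2; eighth note = 1; eighth = 1; quarter = 2; quarter note = 2; eighth note = 1.
Sum: 2 + 1 + 1 + 2 + 2 + 1 = 9.
9 exceeds 8, so the answer is No.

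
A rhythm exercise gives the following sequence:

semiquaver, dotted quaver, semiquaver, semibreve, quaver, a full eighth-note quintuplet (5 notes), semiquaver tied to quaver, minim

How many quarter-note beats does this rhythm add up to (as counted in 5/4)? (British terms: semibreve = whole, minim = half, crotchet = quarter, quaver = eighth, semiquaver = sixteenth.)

10.5

One quarter-note beat = 4 sixteenth notes.
Convert each value to sixteenth notes: semiquaver = 1; dotted quaver = 3; semiquaver = 1; semibreve = 16; quaver = 2; a full eighth-note quintuplet (5 notes) (five quintuplet eighths span one half) = 8; semiquaver tied to quaver (semiquaver + quaver) = 3; minim = 8.
Altogether 1 + 3 + 1 + 16 + 2 + 8 + 3 + 8 = 42.
42 ÷ 4 = 10.5 beats.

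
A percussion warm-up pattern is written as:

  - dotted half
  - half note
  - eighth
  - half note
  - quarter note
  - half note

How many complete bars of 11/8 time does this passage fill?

One bar of 11/8 = 11 eighth notes.
Convert each value to eighth notes: dotted half = 6; half note = 4; eighth = 1; half note = 4; quarter note = 2; half note = 4.
Sum: 6 + 4 + 1 + 4 + 2 + 4 = 21.
21 ÷ 11 = 1 complete bar with 10 left over.

1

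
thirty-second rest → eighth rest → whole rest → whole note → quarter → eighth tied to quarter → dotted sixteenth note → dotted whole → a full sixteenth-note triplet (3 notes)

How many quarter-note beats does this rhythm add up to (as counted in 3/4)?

18

One quarter-note beat = 8 thirty-second notes.
Working in thirty-second notes: thirty-second rest = 1; eighth rest = 4; whole rest = 32; whole note = 32; quarter = 8; eighth tied to quarter (eighth + quarter) = 12; dotted sixteenth note = 3; dotted whole = 48; a full sixteenth-note triplet (3 notes) (three triplet sixteenths span one eighth) = 4.
Altogether 1 + 4 + 32 + 32 + 8 + 12 + 3 + 48 + 4 = 144.
144 ÷ 8 = 18 beats.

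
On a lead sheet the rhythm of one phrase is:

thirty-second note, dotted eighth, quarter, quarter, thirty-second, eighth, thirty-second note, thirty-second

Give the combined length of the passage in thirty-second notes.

30

Express everything in thirty-second notes: thirty-second note = 1; dotted eighth = 6; quarter = 8; quarter = 8; thirty-second = 1; eighth = 4; thirty-second note = 1; thirty-second = 1.
Altogether 1 + 6 + 8 + 8 + 1 + 4 + 1 + 1 = 30 thirty-second notes.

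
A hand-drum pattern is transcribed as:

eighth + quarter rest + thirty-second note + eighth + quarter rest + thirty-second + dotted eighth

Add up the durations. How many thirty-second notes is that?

32

Convert each value to thirty-second notes: eighth = 4; quarter rest = 8; thirty-second note = 1; eighth = 4; quarter rest = 8; thirty-second = 1; dotted eighth = 6.
Adding: 4 + 8 + 1 + 4 + 8 + 1 + 6 = 32 thirty-second notes.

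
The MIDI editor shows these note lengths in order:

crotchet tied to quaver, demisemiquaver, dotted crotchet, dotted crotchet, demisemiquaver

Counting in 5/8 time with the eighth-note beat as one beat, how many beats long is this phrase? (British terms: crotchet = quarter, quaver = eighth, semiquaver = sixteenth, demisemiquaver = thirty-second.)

One eighth-note beat = 4 thirty-second notes.
In thirty-second notes: crotchet tied to quaver (crotchet + quaver) = 12; demisemiquaver = 1; dotted crotchet = 12; dotted crotchet = 12; demisemiquaver = 1.
Altogether 12 + 1 + 12 + 12 + 1 = 38.
38 ÷ 4 = 9.5 beats.

9.5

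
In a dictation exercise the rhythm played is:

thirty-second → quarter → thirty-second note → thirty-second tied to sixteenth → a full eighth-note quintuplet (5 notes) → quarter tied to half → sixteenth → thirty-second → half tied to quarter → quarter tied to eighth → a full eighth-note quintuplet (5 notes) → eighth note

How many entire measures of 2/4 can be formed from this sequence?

One bar of 2/4 = 16 thirty-second notes.
Convert each value to thirty-second notes: thirty-second = 1; quarter = 8; thirty-second note = 1; thirty-second tied to sixteenth (thirty-second + sixteenth) = 3; a full eighth-note quintuplet (5 notes) (five quintuplet eighths span one half) = 16; quarter tied to half (quarter + half) = 24; sixteenth = 2; thirty-second = 1; half tied to quarter (half + quarter) = 24; quarter tied to eighth (quarter + eighth) = 12; a full eighth-note quintuplet (5 notes) (five quintuplet eighths span one half) = 16; eighth note = 4.
Adding: 1 + 8 + 1 + 3 + 16 + 24 + 2 + 1 + 24 + 12 + 16 + 4 = 112.
112 ÷ 16 = 7 complete bars with 0 left over.

7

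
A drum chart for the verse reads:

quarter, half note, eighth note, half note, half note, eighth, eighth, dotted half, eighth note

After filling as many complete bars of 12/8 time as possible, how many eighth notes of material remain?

0

One bar of 12/8 = 12 eighth notes.
Convert each value to eighth notes: quarter = 2; half note = 4; eighth note = 1; half note = 4; half note = 4; eighth = 1; eighth = 1; dotted half = 6; eighth note = 1.
Altogether 2 + 4 + 1 + 4 + 4 + 1 + 1 + 6 + 1 = 24.
24 ÷ 12 = 2 complete bars with 0 eighth notes remaining.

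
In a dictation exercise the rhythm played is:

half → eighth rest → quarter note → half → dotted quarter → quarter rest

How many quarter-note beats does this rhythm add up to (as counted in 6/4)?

8

One quarter-note beat = 2 eighth notes.
Express everything in eighth notes: half = 4; eighth rest = 1; quarter note = 2; half = 4; dotted quarter = 3; quarter rest = 2.
Total: 4 + 1 + 2 + 4 + 3 + 2 = 16.
16 ÷ 2 = 8 beats.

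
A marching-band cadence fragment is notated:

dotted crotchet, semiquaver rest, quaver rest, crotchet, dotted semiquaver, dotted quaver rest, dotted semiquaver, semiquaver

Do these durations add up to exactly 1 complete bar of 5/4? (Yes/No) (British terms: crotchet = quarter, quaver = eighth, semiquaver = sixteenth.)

Yes

One bar of 5/4 = 40 thirty-second notes.
Each duration in thirty-second notes: dotted crotchet = 12; semiquaver rest = 2; quaver rest = 4; crotchet = 8; dotted semiquaver = 3; dotted quaver rest = 6; dotted semiquaver = 3; semiquaver = 2.
Adding: 12 + 2 + 4 + 8 + 3 + 6 + 3 + 2 = 40.
40 equals 40, so the answer is Yes.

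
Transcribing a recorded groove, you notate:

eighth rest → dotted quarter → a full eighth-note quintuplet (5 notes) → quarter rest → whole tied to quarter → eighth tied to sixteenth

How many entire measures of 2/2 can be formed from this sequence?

One bar of 2/2 = 16 sixteenth notes.
In sixteenth notes: eighth rest = 2; dotted quarter = 6; a full eighth-note quintuplet (5 notes) (five quintuplet eighths span one half) = 8; quarter rest = 4; whole tied to quarter (whole + quarter) = 20; eighth tied to sixteenth (eighth + sixteenth) = 3.
Altogether 2 + 6 + 8 + 4 + 20 + 3 = 43.
43 ÷ 16 = 2 complete bars with 11 left over.

2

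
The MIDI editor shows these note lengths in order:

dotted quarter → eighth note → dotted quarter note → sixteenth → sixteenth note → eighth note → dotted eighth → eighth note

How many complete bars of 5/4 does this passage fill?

One bar of 5/4 = 20 sixteenth notes.
Working in sixteenth notes: dotted quarter = 6; eighth note = 2; dotted quarter note = 6; sixteenth = 1; sixteenth note = 1; eighth note = 2; dotted eighth = 3; eighth note = 2.
Total: 6 + 2 + 6 + 1 + 1 + 2 + 3 + 2 = 23.
23 ÷ 20 = 1 complete bar with 3 left over.

1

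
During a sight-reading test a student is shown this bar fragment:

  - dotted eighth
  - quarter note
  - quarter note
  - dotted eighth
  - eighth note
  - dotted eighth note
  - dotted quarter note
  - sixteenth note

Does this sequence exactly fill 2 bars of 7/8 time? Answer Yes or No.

One bar of 7/8 = 14 sixteenth notes, so 2 bars = 28.
Working in sixteenth notes: dotted eighth = 3; quarter note = 4; quarter note = 4; dotted eighth = 3; eighth note = 2; dotted eighth note = 3; dotted quarter note = 6; sixteenth note = 1.
Altogether 3 + 4 + 4 + 3 + 2 + 3 + 6 + 1 = 26.
26 falls short of 28, so the answer is No.

No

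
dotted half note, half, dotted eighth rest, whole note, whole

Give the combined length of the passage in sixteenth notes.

55

Convert each value to sixteenth notes: dotted half note = 12; half = 8; dotted eighth rest = 3; whole note = 16; whole = 16.
Sum: 12 + 8 + 3 + 16 + 16 = 55 sixteenth notes.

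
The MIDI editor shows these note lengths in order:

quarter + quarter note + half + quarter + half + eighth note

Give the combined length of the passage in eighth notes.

15

Convert each value to eighth notes: quarter = 2; quarter note = 2; half = 4; quarter = 2; half = 4; eighth note = 1.
Adding: 2 + 2 + 4 + 2 + 4 + 1 = 15 eighth notes.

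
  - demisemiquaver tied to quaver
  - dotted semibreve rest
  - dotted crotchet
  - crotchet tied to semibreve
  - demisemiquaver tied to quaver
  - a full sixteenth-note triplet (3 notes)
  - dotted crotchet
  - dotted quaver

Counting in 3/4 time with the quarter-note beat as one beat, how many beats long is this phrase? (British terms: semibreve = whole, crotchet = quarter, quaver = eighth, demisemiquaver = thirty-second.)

One quarter-note beat = 8 thirty-second notes.
Working in thirty-second notes: demisemiquaver tied to quaver (demisemiquaver + quaver) = 5; dotted semibreve rest = 48; dotted crotchet = 12; crotchet tied to semibreve (crotchet + semibreve) = 40; demisemiquaver tied to quaver (demisemiquaver + quaver) = 5; a full sixteenth-note triplet (3 notes) (three triplet sixteenths span one eighth) = 4; dotted crotchet = 12; dotted quaver = 6.
Altogether 5 + 48 + 12 + 40 + 5 + 4 + 12 + 6 = 132.
132 ÷ 8 = 16.5 beats.

16.5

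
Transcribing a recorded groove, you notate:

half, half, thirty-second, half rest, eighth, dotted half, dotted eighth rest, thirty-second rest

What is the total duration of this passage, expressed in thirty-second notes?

In thirty-second notes: half = 16; half = 16; thirty-second = 1; half rest = 16; eighth = 4; dotted half = 24; dotted eighth rest = 6; thirty-second rest = 1.
Total: 16 + 16 + 1 + 16 + 4 + 24 + 6 + 1 = 84 thirty-second notes.

84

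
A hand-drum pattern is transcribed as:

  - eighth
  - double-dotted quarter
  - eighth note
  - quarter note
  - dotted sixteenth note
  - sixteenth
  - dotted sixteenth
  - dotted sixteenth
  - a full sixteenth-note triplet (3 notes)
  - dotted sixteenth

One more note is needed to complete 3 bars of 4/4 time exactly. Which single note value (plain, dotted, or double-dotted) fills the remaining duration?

3 bars of 4/4 = 96 thirty-second notes.
Each duration in thirty-second notes: eighth = 4; double-dotted quarter = 14; eighth note = 4; quarter note = 8; dotted sixteenth note = 3; sixteenth = 2; dotted sixteenth = 3; dotted sixteenth = 3; a full sixteenth-note triplet (3 notes) (three triplet sixteenths span one eighth) = 4; dotted sixteenth = 3.
Altogether 4 + 14 + 4 + 8 + 3 + 2 + 3 + 3 + 4 + 3 = 48.
Remaining: 96 − 48 = 48 thirty-second notes, which is a dotted whole note.

dotted whole note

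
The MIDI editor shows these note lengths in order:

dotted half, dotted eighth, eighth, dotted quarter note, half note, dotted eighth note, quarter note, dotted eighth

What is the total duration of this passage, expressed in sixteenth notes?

Each duration in sixteenth notes: dotted half = 12; dotted eighth = 3; eighth = 2; dotted quarter note = 6; half note = 8; dotted eighth note = 3; quarter note = 4; dotted eighth = 3.
Adding: 12 + 3 + 2 + 6 + 8 + 3 + 4 + 3 = 41 sixteenth notes.

41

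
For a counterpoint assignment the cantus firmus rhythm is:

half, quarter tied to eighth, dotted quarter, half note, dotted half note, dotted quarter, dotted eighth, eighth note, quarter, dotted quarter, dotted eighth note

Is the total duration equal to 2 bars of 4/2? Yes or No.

Yes

One bar of 4/2 = 32 sixteenth notes, so 2 bars = 64.
Convert each value to sixteenth notes: half = 8; quarter tied to eighth (quarter + eighth) = 6; dotted quarter = 6; half note = 8; dotted half note = 12; dotted quarter = 6; dotted eighth = 3; eighth note = 2; quarter = 4; dotted quarter = 6; dotted eighth note = 3.
Total: 8 + 6 + 6 + 8 + 12 + 6 + 3 + 2 + 4 + 6 + 3 = 64.
64 equals 64, so the answer is Yes.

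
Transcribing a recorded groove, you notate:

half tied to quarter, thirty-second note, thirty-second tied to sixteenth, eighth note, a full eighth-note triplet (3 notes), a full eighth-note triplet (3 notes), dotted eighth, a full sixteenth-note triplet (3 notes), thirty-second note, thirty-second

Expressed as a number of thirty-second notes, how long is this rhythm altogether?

Each duration in thirty-second notes: half tied to quarter (half + quarter) = 24; thirty-second note = 1; thirty-second tied to sixteenth (thirty-second + sixteenth) = 3; eighth note = 4; a full eighth-note triplet (3 notes) (three triplet eighths span one quarter) = 8; a full eighth-note triplet (3 notes) (three triplet eighths span one quarter) = 8; dotted eighth = 6; a full sixteenth-note triplet (3 notes) (three triplet sixteenths span one eighth) = 4; thirty-second note = 1; thirty-second = 1.
Adding: 24 + 1 + 3 + 4 + 8 + 8 + 6 + 4 + 1 + 1 = 60 thirty-second notes.

60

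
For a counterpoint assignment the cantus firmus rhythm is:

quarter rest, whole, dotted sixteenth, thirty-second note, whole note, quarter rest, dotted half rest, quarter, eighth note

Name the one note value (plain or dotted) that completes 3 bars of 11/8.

3 bars of 11/8 = 132 thirty-second notes.
Each duration in thirty-second notes: quarter rest = 8; whole = 32; dotted sixteenth = 3; thirty-second note = 1; whole note = 32; quarter rest = 8; dotted half rest = 24; quarter = 8; eighth note = 4.
Altogether 8 + 32 + 3 + 1 + 32 + 8 + 24 + 8 + 4 = 120.
Remaining: 132 − 120 = 12 thirty-second notes, which is a dotted quarter note.

dotted quarter note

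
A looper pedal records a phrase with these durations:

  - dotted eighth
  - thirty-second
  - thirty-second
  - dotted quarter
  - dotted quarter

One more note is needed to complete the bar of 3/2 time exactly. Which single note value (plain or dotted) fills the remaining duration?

half note

The bar of 3/2 = 48 thirty-second notes.
Convert each value to thirty-second notes: dotted eighth = 6; thirty-second = 1; thirty-second = 1; dotted quarter = 12; dotted quarter = 12.
Adding: 6 + 1 + 1 + 12 + 12 = 32.
Remaining: 48 − 32 = 16 thirty-second notes, which is a half note.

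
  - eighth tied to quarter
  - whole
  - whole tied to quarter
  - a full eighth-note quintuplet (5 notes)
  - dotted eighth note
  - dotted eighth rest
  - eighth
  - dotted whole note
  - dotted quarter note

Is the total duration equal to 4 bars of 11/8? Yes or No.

One bar of 11/8 = 22 sixteenth notes, so 4 bars = 88.
Convert each value to sixteenth notes: eighth tied to quarter (eighth + quarter) = 6; whole = 16; whole tied to quarter (whole + quarter) = 20; a full eighth-note quintuplet (5 notes) (five quintuplet eighths span one half) = 8; dotted eighth note = 3; dotted eighth rest = 3; eighth = 2; dotted whole note = 24; dotted quarter note = 6.
Adding: 6 + 16 + 20 + 8 + 3 + 3 + 2 + 24 + 6 = 88.
88 equals 88, so the answer is Yes.

Yes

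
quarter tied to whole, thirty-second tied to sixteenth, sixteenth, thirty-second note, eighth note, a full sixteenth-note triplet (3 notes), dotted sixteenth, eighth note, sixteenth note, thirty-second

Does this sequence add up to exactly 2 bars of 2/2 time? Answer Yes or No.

Yes

One bar of 2/2 = 32 thirty-second notes, so 2 bars = 64.
In thirty-second notes: quarter tied to whole (quarter + whole) = 40; thirty-second tied to sixteenth (thirty-second + sixteenth) = 3; sixteenth = 2; thirty-second note = 1; eighth note = 4; a full sixteenth-note triplet (3 notes) (three triplet sixteenths span one eighth) = 4; dotted sixteenth = 3; eighth note = 4; sixteenth note = 2; thirty-second = 1.
Total: 40 + 3 + 2 + 1 + 4 + 4 + 3 + 4 + 2 + 1 = 64.
64 equals 64, so the answer is Yes.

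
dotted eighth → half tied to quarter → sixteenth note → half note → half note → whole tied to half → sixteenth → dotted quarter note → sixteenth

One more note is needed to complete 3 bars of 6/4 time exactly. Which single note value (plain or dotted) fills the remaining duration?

half note

3 bars of 6/4 = 72 sixteenth notes.
Express everything in sixteenth notes: dotted eighth = 3; half tied to quarter (half + quarter) = 12; sixteenth note = 1; half note = 8; half note = 8; whole tied to half (whole + half) = 24; sixteenth = 1; dotted quarter note = 6; sixteenth = 1.
Adding: 3 + 12 + 1 + 8 + 8 + 24 + 1 + 6 + 1 = 64.
Remaining: 72 − 64 = 8 sixteenth notes, which is a half note.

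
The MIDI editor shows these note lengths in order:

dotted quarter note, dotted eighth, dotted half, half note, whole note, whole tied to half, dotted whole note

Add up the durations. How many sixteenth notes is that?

Convert each value to sixteenth notes: dotted quarter note = 6; dotted eighth = 3; dotted half = 12; half note = 8; whole note = 16; whole tied to half (whole + half) = 24; dotted whole note = 24.
Total: 6 + 3 + 12 + 8 + 16 + 24 + 24 = 93 sixteenth notes.

93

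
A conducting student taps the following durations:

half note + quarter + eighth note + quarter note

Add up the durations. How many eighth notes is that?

9

Working in eighth notes: half note = 4; quarter = 2; eighth note = 1; quarter note = 2.
Adding: 4 + 2 + 1 + 2 = 9 eighth notes.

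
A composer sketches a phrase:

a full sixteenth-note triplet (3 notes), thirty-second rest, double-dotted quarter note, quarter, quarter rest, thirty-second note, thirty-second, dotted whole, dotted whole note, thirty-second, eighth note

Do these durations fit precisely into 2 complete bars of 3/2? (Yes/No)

No

One bar of 3/2 = 48 thirty-second notes, so 2 bars = 96.
In thirty-second notes: a full sixteenth-note triplet (3 notes) (three triplet sixteenths span one eighth) = 4; thirty-second rest = 1; double-dotted quarter note = 14; quarter = 8; quarter rest = 8; thirty-second note = 1; thirty-second = 1; dotted whole = 48; dotted whole note = 48; thirty-second = 1; eighth note = 4.
Adding: 4 + 1 + 14 + 8 + 8 + 1 + 1 + 48 + 48 + 1 + 4 = 138.
138 exceeds 96, so the answer is No.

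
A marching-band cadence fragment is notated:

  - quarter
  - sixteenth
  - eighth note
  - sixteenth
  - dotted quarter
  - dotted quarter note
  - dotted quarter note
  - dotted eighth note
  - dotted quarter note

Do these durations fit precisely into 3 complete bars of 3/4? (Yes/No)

One bar of 3/4 = 12 sixteenth notes, so 3 bars = 36.
Each duration in sixteenth notes: quarter = 4; sixteenth = 1; eighth note = 2; sixteenth = 1; dotted quarter = 6; dotted quarter note = 6; dotted quarter note = 6; dotted eighth note = 3; dotted quarter note = 6.
Adding: 4 + 1 + 2 + 1 + 6 + 6 + 6 + 3 + 6 = 35.
35 falls short of 36, so the answer is No.

No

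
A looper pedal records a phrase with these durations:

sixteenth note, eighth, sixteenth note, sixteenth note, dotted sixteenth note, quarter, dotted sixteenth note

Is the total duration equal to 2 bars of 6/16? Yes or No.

One bar of 6/16 = 12 thirty-second notes, so 2 bars = 24.
In thirty-second notes: sixteenth note = 2; eighth = 4; sixteenth note = 2; sixteenth note = 2; dotted sixteenth note = 3; quarter = 8; dotted sixteenth note = 3.
Sum: 2 + 4 + 2 + 2 + 3 + 8 + 3 = 24.
24 equals 24, so the answer is Yes.

Yes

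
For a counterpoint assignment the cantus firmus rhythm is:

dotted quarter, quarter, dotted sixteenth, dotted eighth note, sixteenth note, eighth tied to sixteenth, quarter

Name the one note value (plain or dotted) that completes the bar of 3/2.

The bar of 3/2 = 48 thirty-second notes.
Express everything in thirty-second notes: dotted quarter = 12; quarter = 8; dotted sixteenth = 3; dotted eighth note = 6; sixteenth note = 2; eighth tied to sixteenth (eighth + sixteenth) = 6; quarter = 8.
Altogether 12 + 8 + 3 + 6 + 2 + 6 + 8 = 45.
Remaining: 48 − 45 = 3 thirty-second notes, which is a dotted sixteenth note.

dotted sixteenth note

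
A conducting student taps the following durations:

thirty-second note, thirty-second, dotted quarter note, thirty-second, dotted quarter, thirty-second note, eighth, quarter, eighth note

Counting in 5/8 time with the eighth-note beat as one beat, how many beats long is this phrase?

One eighth-note beat = 4 thirty-second notes.
In thirty-second notes: thirty-second note = 1; thirty-second = 1; dotted quarter note = 12; thirty-second = 1; dotted quarter = 12; thirty-second note = 1; eighth = 4; quarter = 8; eighth note = 4.
Adding: 1 + 1 + 12 + 1 + 12 + 1 + 4 + 8 + 4 = 44.
44 ÷ 4 = 11 beats.

11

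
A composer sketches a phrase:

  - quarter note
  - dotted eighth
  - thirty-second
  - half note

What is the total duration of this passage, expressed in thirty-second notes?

31

Convert each value to thirty-second notes: quarter note = 8; dotted eighth = 6; thirty-second = 1; half note = 16.
Altogether 8 + 6 + 1 + 16 = 31 thirty-second notes.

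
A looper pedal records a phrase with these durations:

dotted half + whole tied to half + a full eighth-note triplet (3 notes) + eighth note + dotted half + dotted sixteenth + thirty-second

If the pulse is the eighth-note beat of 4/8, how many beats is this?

One eighth-note beat = 4 thirty-second notes.
Convert each value to thirty-second notes: dotted half = 24; whole tied to half (whole + half) = 48; a full eighth-note triplet (3 notes) (three triplet eighths span one quarter) = 8; eighth note = 4; dotted half = 24; dotted sixteenth = 3; thirty-second = 1.
Sum: 24 + 48 + 8 + 4 + 24 + 3 + 1 = 112.
112 ÷ 4 = 28 beats.

28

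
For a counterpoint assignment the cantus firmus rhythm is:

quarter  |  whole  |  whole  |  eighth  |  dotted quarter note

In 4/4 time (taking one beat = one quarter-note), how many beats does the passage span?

11

One quarter-note beat = 2 eighth notes.
Convert each value to eighth notes: quarter = 2; whole = 8; whole = 8; eighth = 1; dotted quarter note = 3.
Sum: 2 + 8 + 8 + 1 + 3 = 22.
22 ÷ 2 = 11 beats.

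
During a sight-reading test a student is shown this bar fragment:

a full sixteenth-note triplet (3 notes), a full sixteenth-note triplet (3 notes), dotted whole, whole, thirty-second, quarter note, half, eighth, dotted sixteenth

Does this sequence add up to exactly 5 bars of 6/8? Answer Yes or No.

Yes

One bar of 6/8 = 24 thirty-second notes, so 5 bars = 120.
Working in thirty-second notes: a full sixteenth-note triplet (3 notes) (three triplet sixteenths span one eighth) = 4; a full sixteenth-note triplet (3 notes) (three triplet sixteenths span one eighth) = 4; dotted whole = 48; whole = 32; thirty-second = 1; quarter note = 8; half = 16; eighth = 4; dotted sixteenth = 3.
Adding: 4 + 4 + 48 + 32 + 1 + 8 + 16 + 4 + 3 = 120.
120 equals 120, so the answer is Yes.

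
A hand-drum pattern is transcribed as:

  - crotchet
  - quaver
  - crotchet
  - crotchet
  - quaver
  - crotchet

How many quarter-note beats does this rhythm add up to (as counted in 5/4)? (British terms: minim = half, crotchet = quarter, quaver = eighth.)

One quarter-note beat = 2 eighth notes.
Convert each value to eighth notes: crotchet = 2; quaver = 1; crotchet = 2; crotchet = 2; quaver = 1; crotchet = 2.
Total: 2 + 1 + 2 + 2 + 1 + 2 = 10.
10 ÷ 2 = 5 beats.

5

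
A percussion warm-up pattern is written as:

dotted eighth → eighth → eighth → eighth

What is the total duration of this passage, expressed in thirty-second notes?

18

Each duration in thirty-second notes: dotted eighth = 6; eighth = 4; eighth = 4; eighth = 4.
Adding: 6 + 4 + 4 + 4 = 18 thirty-second notes.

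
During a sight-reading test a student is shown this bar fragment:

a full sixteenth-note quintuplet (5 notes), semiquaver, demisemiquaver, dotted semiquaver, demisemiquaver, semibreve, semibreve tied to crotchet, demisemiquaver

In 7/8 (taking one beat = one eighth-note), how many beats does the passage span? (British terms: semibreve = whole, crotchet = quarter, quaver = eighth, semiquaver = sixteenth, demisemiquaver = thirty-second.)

22

One eighth-note beat = 4 thirty-second notes.
Express everything in thirty-second notes: a full sixteenth-note quintuplet (5 notes) (five quintuplet sixteenths span one quarter) = 8; semiquaver = 2; demisemiquaver = 1; dotted semiquaver = 3; demisemiquaver = 1; semibreve = 32; semibreve tied to crotchet (semibreve + crotchet) = 40; demisemiquaver = 1.
Sum: 8 + 2 + 1 + 3 + 1 + 32 + 40 + 1 = 88.
88 ÷ 4 = 22 beats.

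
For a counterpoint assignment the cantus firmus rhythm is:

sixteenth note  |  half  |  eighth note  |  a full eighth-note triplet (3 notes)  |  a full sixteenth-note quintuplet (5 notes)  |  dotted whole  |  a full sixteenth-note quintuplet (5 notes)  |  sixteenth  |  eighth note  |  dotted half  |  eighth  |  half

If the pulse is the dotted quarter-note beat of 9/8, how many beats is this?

12

One dotted quarter-note beat = 6 sixteenth notes.
Express everything in sixteenth notes: sixteenth note = 1; half = 8; eighth note = 2; a full eighth-note triplet (3 notes) (three triplet eighths span one quarter) = 4; a full sixteenth-note quintuplet (5 notes) (five quintuplet sixteenths span one quarter) = 4; dotted whole = 24; a full sixteenth-note quintuplet (5 notes) (five quintuplet sixteenths span one quarter) = 4; sixteenth = 1; eighth note = 2; dotted half = 12; eighth = 2; half = 8.
Altogether 1 + 8 + 2 + 4 + 4 + 24 + 4 + 1 + 2 + 12 + 2 + 8 = 72.
72 ÷ 6 = 12 beats.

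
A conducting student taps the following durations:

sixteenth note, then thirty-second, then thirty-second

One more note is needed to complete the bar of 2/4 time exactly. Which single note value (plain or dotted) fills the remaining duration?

The bar of 2/4 = 16 thirty-second notes.
Each duration in thirty-second notes: sixteenth note = 2; thirty-second = 1; thirty-second = 1.
Total: 2 + 1 + 1 = 4.
Remaining: 16 − 4 = 12 thirty-second notes, which is a dotted quarter note.

dotted quarter note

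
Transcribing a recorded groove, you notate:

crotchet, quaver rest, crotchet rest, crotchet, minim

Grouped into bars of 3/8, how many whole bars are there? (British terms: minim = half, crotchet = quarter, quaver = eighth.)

One bar of 3/8 = 3 eighth notes.
In eighth notes: crotchet = 2; quaver rest = 1; crotchet rest = 2; crotchet = 2; minim = 4.
Adding: 2 + 1 + 2 + 2 + 4 = 11.
11 ÷ 3 = 3 complete bars with 2 left over.

3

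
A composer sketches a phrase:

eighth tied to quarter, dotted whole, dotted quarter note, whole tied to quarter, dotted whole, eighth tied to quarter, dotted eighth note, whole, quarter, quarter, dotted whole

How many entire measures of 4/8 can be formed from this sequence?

17

One bar of 4/8 = 8 sixteenth notes.
Express everything in sixteenth notes: eighth tied to quarter (eighth + quarter) = 6; dotted whole = 24; dotted quarter note = 6; whole tied to quarter (whole + quarter) = 20; dotted whole = 24; eighth tied to quarter (eighth + quarter) = 6; dotted eighth note = 3; whole = 16; quarter = 4; quarter = 4; dotted whole = 24.
Total: 6 + 24 + 6 + 20 + 24 + 6 + 3 + 16 + 4 + 4 + 24 = 137.
137 ÷ 8 = 17 complete bars with 1 left over.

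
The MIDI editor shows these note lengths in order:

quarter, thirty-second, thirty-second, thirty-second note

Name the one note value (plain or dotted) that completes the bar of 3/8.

thirty-second note

The bar of 3/8 = 12 thirty-second notes.
Working in thirty-second notes: quarter = 8; thirty-second = 1; thirty-second = 1; thirty-second note = 1.
Total: 8 + 1 + 1 + 1 = 11.
Remaining: 12 − 11 = 1 thirty-second note, which is a thirty-second note.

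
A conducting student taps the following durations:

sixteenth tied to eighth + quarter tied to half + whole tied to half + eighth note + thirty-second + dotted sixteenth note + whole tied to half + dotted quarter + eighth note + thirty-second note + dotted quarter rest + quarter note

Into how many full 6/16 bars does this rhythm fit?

14

One bar of 6/16 = 12 thirty-second notes.
Express everything in thirty-second notes: sixteenth tied to eighth (sixteenth + eighth) = 6; quarter tied to half (quarter + half) = 24; whole tied to half (whole + half) = 48; eighth note = 4; thirty-second = 1; dotted sixteenth note = 3; whole tied to half (whole + half) = 48; dotted quarter = 12; eighth note = 4; thirty-second note = 1; dotted quarter rest = 12; quarter note = 8.
Total: 6 + 24 + 48 + 4 + 1 + 3 + 48 + 12 + 4 + 1 + 12 + 8 = 171.
171 ÷ 12 = 14 complete bars with 3 left over.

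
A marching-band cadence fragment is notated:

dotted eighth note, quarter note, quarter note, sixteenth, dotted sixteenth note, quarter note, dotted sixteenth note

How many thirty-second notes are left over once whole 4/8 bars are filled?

One bar of 4/8 = 16 thirty-second notes.
Convert each value to thirty-second notes: dotted eighth note = 6; quarter note = 8; quarter note = 8; sixteenth = 2; dotted sixteenth note = 3; quarter note = 8; dotted sixteenth note = 3.
Sum: 6 + 8 + 8 + 2 + 3 + 8 + 3 = 38.
38 ÷ 16 = 2 complete bars with 6 thirty-second notes remaining.

6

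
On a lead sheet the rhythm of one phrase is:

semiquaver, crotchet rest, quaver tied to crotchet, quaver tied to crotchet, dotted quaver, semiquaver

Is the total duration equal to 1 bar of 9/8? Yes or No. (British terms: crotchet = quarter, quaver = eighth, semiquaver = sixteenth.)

No

One bar of 9/8 = 18 sixteenth notes.
In sixteenth notes: semiquaver = 1; crotchet rest = 4; quaver tied to crotchet (quaver + crotchet) = 6; quaver tied to crotchet (quaver + crotchet) = 6; dotted quaver = 3; semiquaver = 1.
Sum: 1 + 4 + 6 + 6 + 3 + 1 = 21.
21 exceeds 18, so the answer is No.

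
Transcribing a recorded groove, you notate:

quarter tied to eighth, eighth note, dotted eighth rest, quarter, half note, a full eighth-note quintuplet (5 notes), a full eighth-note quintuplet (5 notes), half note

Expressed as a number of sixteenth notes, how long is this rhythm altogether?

47

Express everything in sixteenth notes: quarter tied to eighth (quarter + eighth) = 6; eighth note = 2; dotted eighth rest = 3; quarter = 4; half note = 8; a full eighth-note quintuplet (5 notes) (five quintuplet eighths span one half) = 8; a full eighth-note quintuplet (5 notes) (five quintuplet eighths span one half) = 8; half note = 8.
Total: 6 + 2 + 3 + 4 + 8 + 8 + 8 + 8 = 47 sixteenth notes.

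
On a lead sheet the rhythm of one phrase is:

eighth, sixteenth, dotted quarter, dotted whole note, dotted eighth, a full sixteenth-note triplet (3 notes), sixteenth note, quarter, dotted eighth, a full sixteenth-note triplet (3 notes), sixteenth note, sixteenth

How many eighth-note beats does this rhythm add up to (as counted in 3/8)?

One eighth-note beat = 2 sixteenth notes.
Working in sixteenth notes: eighth = 2; sixteenth = 1; dotted quarter = 6; dotted whole note = 24; dotted eighth = 3; a full sixteenth-note triplet (3 notes) (three triplet sixteenths span one eighth) = 2; sixteenth note = 1; quarter = 4; dotted eighth = 3; a full sixteenth-note triplet (3 notes) (three triplet sixteenths span one eighth) = 2; sixteenth note = 1; sixteenth = 1.
Sum: 2 + 1 + 6 + 24 + 3 + 2 + 1 + 4 + 3 + 2 + 1 + 1 = 50.
50 ÷ 2 = 25 beats.

25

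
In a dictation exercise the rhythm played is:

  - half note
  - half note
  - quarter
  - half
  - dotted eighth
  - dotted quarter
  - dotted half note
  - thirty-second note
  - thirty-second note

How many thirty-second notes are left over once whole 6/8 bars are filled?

One bar of 6/8 = 24 thirty-second notes.
In thirty-second notes: half note = 16; half note = 16; quarter = 8; half = 16; dotted eighth = 6; dotted quarter = 12; dotted half note = 24; thirty-second note = 1; thirty-second note = 1.
Adding: 16 + 16 + 8 + 16 + 6 + 12 + 24 + 1 + 1 = 100.
100 ÷ 24 = 4 complete bars with 4 thirty-second notes remaining.

4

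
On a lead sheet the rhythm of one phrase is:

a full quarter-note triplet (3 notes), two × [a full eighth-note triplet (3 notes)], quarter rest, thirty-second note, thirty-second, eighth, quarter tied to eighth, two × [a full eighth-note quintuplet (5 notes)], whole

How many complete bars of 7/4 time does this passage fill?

2

One bar of 7/4 = 56 thirty-second notes.
Express everything in thirty-second notes: a full quarter-note triplet (3 notes) (three triplet quarters span one half) = 16; a full eighth-note triplet (3 notes) (three triplet eighths span one quarter) = 8; a full eighth-note triplet (3 notes) (three triplet eighths span one quarter) = 8; quarter rest = 8; thirty-second note = 1; thirty-second = 1; eighth = 4; quarter tied to eighth (quarter + eighth) = 12; a full eighth-note quintuplet (5 notes) (five quintuplet eighths span one half) = 16; a full eighth-note quintuplet (5 notes) (five quintuplet eighths span one half) = 16; whole = 32.
Altogether 16 + 8 + 8 + 8 + 1 + 1 + 4 + 12 + 16 + 16 + 32 = 122.
122 ÷ 56 = 2 complete bars with 10 left over.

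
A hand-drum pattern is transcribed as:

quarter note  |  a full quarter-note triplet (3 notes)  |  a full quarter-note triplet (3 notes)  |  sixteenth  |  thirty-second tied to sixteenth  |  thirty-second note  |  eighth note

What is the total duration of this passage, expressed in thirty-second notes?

50

Working in thirty-second notes: quarter note = 8; a full quarter-note triplet (3 notes) (three triplet quarters span one half) = 16; a full quarter-note triplet (3 notes) (three triplet quarters span one half) = 16; sixteenth = 2; thirty-second tied to sixteenth (thirty-second + sixteenth) = 3; thirty-second note = 1; eighth note = 4.
Altogether 8 + 16 + 16 + 2 + 3 + 1 + 4 = 50 thirty-second notes.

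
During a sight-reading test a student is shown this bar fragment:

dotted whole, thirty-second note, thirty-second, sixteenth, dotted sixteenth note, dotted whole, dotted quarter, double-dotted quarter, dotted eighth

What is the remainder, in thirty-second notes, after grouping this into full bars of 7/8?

23

One bar of 7/8 = 28 thirty-second notes.
Each duration in thirty-second notes: dotted whole = 48; thirty-second note = 1; thirty-second = 1; sixteenth = 2; dotted sixteenth note = 3; dotted whole = 48; dotted quarter = 12; double-dotted quarter = 14; dotted eighth = 6.
Altogether 48 + 1 + 1 + 2 + 3 + 48 + 12 + 14 + 6 = 135.
135 ÷ 28 = 4 complete bars with 23 thirty-second notes remaining.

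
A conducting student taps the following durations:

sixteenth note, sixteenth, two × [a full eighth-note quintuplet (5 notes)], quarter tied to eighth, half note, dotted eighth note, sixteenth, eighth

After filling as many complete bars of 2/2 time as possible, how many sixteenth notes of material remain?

One bar of 2/2 = 16 sixteenth notes.
Working in sixteenth notes: sixteenth note = 1; sixteenth = 1; a full eighth-note quintuplet (5 notes) (five quintuplet eighths span one half) = 8; a full eighth-note quintuplet (5 notes) (five quintuplet eighths span one half) = 8; quarter tied to eighth (quarter + eighth) = 6; half note = 8; dotted eighth note = 3; sixteenth = 1; eighth = 2.
Total: 1 + 1 + 8 + 8 + 6 + 8 + 3 + 1 + 2 = 38.
38 ÷ 16 = 2 complete bars with 6 sixteenth notes remaining.

6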